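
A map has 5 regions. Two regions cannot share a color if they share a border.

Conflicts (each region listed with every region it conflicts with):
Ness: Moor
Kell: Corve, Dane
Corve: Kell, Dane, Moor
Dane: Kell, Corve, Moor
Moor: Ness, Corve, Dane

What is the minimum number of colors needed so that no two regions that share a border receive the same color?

Corve, Dane, Moor are mutually in conflict, so at least 3 colors are needed.
3 colors suffice: color 1 → {Kell, Moor}; color 2 → {Ness, Corve}; color 3 → {Dane}. No two conflicting regions share a color.

3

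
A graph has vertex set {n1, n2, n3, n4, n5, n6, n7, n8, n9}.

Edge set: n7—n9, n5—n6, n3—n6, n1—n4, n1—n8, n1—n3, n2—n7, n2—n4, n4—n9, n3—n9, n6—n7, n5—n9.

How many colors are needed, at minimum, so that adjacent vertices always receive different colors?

n2 and n4 are adjacent, so at least 2 colors are needed.
2 colors suffice: color 1 → {n1, n2, n6, n9}; color 2 → {n3, n4, n5, n7, n8}. Every edge joins two different colors.

2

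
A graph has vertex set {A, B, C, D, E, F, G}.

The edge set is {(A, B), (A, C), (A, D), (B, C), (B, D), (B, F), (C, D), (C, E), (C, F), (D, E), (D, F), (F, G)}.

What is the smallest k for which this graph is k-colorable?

4

A, B, C, D form a clique, so at least 4 colors are needed.
4 colors suffice: color 1 → {D, G}; color 2 → {C}; color 3 → {B, E}; color 4 → {A, F}. Every edge joins two different colors.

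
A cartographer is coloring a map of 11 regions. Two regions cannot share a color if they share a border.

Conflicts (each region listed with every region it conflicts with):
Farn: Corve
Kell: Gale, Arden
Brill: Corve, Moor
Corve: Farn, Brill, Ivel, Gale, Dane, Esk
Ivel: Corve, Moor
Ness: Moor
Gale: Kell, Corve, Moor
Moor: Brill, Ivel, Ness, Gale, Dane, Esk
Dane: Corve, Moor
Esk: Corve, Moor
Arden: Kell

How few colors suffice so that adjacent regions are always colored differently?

Ivel and Moor conflict, so at least 2 colors are needed.
One proper 2-coloring: Farn=2, Kell=1, Brill=2, Corve=1, Ivel=2, Ness=2, Gale=2, Moor=1, Dane=2, Esk=2, Arden=2. No two conflicting regions share a color.

2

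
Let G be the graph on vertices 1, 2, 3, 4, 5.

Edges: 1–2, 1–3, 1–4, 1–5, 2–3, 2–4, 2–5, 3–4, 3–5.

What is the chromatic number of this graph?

1, 2, 3, 5 are mutually adjacent (a clique of size 4), so at least 4 colors are needed.
A valid assignment using 4 colors: 1=blue, 2=red, 3=green, 4=yellow, 5=yellow. No two adjacent vertices share a color.

4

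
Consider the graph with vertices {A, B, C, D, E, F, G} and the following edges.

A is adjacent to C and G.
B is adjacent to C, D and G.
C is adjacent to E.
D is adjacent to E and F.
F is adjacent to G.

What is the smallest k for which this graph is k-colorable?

2

A and G are adjacent, so at least 2 colors are needed.
2 colors suffice: color red → {C, D, G}; color blue → {A, B, E, F}. Each edge has distinct colors on its endpoints.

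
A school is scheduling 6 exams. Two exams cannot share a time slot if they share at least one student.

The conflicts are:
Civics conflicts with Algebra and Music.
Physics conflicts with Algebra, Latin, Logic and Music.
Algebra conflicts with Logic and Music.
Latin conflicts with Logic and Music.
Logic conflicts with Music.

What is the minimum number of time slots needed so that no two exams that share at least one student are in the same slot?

4

Physics, Latin, Logic, Music all conflict with each other, so at least 4 time slots are needed.
4 time slots suffice: time slot 1 → {Music}; time slot 2 → {Civics, Physics}; time slot 3 → {Algebra, Latin}; time slot 4 → {Logic}. No two conflicting exams share a time slot.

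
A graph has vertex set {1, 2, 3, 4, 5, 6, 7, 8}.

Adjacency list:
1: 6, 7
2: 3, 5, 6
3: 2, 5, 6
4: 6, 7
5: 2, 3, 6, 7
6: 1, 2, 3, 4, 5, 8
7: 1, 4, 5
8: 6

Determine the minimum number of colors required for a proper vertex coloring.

2, 3, 5, 6 are pairwise adjacent (a clique of size 4), so at least 4 colors are needed.
4 colors suffice: 1=blue, 2=yellow, 3=green, 4=blue, 5=blue, 6=red, 7=red, 8=blue. No two adjacent vertices share a color.

4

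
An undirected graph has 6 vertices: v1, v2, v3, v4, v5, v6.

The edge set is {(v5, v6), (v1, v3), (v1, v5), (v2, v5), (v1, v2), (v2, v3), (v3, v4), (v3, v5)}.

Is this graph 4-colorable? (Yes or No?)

The chromatic number is 4. v1, v2, v3, v5 are mutually adjacent (a clique of size 4), so at least 4 colors are needed.
4 colors suffice: v1=G, v2=Y, v3=B, v4=R, v5=R, v6=B.
That is already a proper 4-coloring.

Yes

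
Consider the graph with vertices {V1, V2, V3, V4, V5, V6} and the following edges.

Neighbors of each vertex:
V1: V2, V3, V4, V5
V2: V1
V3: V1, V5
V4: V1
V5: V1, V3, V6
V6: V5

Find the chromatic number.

V1, V3, V5 form a triangle, so at least 3 colors are needed.
3 colors suffice: color red → {V1, V6}; color blue → {V2, V4, V5}; color green → {V3}. Every edge joins two different colors.

3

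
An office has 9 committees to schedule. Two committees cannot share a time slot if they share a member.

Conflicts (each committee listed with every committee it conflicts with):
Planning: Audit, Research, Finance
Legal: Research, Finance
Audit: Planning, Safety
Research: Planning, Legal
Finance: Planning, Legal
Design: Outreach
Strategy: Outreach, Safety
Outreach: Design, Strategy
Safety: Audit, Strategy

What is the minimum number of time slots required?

2

Audit and Safety conflict, so at least 2 time slots are needed.
2 time slots suffice: Planning=1, Legal=1, Audit=2, Research=2, Finance=2, Design=2, Strategy=2, Outreach=1, Safety=1. Each listed conflict is separated.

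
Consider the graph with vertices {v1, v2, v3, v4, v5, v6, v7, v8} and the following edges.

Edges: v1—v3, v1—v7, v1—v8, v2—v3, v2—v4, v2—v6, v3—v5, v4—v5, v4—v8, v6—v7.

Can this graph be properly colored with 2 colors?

The cycle v1-v3-v2-v6-v7-v1 has odd length 5, so it cannot be 2-colored; at least 3 colors are needed.
So 2 colors are not enough.

No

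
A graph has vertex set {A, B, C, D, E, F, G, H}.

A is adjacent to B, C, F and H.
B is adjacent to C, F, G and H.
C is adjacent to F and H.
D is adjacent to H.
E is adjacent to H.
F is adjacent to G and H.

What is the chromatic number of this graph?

5

A, B, C, F, H are mutually adjacent (a clique of size 5), so at least 5 colors are needed.
5 colors suffice: color red → {G, H}; color blue → {B, D, E}; color green → {F}; color yellow → {C}; color purple → {A}. Every edge joins two different colors.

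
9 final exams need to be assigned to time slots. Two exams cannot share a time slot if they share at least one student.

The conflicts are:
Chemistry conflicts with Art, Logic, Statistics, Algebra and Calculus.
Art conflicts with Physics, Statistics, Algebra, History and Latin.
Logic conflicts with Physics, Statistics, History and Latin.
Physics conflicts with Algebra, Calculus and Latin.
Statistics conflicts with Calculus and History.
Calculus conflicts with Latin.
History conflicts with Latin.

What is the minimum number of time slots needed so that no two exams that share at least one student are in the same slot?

3

Chemistry, Statistics, Calculus all conflict with each other, so at least 3 time slots are needed.
3 time slots suffice: time slot 1 → {Art, Logic, Calculus}; time slot 2 → {Chemistry, Physics, History}; time slot 3 → {Statistics, Algebra, Latin}. Each listed conflict is separated.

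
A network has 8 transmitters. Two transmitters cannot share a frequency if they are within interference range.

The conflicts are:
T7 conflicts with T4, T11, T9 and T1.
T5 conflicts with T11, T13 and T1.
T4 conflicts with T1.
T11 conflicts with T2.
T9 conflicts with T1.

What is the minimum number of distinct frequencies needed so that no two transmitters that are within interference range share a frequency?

T7, T9, T1 pairwise conflict, so at least 3 frequencies are needed.
Using 3 frequencies: T7=1, T5=1, T4=3, T11=2, T13=2, T2=1, T9=3, T1=2. Every pair that conflicts lands in different frequencies.

3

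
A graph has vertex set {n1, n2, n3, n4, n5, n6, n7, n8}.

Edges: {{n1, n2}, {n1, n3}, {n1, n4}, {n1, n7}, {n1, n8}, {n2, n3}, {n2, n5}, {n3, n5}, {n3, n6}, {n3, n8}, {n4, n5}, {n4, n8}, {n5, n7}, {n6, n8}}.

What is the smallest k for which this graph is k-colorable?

3

n3, n6, n8 are pairwise adjacent, so at least 3 colors are needed.
3 colors suffice: color 1 → {n1, n5, n6}; color 2 → {n3, n4, n7}; color 3 → {n2, n8}. No two adjacent vertices share a color.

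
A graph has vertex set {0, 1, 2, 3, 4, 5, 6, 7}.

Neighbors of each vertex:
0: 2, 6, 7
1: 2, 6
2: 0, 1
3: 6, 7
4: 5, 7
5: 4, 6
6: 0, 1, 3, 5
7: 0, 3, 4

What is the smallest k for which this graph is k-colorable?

3

The cycle 6-3-7-4-5-6 has odd length 5, so it cannot be 2-colored; at least 3 colors are needed.
A valid assignment using 3 colors: 0=b, 1=b, 2=a, 3=b, 4=b, 5=c, 6=a, 7=a. No two adjacent vertices share a color.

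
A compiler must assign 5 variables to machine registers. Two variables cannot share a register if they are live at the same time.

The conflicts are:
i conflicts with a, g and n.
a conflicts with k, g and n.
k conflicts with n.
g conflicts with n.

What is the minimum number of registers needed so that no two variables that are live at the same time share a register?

4

i, a, g, n pairwise conflict, so at least 4 registers are needed.
4 registers suffice: register 1 → {n}; register 2 → {a}; register 3 → {k, g}; register 4 → {i}. No two conflicting variables share a register.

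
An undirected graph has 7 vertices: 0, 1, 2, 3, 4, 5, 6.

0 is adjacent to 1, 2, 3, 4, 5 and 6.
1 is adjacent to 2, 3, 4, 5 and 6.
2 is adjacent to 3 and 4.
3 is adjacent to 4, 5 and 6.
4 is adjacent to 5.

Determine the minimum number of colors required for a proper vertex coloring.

5

0, 1, 2, 3, 4 are pairwise adjacent (a clique of size 5), so at least 5 colors are needed.
A valid assignment using 5 colors: 0=green, 1=blue, 2=purple, 3=red, 4=yellow, 5=purple, 6=yellow. No two adjacent vertices share a color.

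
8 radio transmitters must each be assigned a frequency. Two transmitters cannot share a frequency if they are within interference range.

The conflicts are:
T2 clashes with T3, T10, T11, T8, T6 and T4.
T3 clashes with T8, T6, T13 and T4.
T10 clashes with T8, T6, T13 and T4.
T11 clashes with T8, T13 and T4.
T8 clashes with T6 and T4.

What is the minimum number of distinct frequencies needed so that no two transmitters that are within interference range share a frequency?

T2, T3, T8, T6 are mutually in conflict, so at least 4 frequencies are needed.
4 frequencies suffice: frequency 1 → {T2, T13}; frequency 2 → {T8}; frequency 3 → {T3, T10, T11}; frequency 4 → {T6, T4}. No two conflicting transmitters share a frequency.

4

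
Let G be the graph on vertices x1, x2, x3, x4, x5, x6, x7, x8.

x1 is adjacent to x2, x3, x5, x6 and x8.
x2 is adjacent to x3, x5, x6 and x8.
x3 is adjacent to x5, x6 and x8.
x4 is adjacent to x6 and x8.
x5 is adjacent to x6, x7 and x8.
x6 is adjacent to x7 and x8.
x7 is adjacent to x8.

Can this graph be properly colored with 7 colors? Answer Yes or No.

The chromatic number is 6. x1, x2, x3, x5, x6, x8 form a clique, so at least 6 colors are needed.
6 colors suffice: color 1 → {x8}; color 2 → {x6}; color 3 → {x4, x5}; color 4 → {x1, x7}; color 5 → {x3}; color 6 → {x2}.
Since 7 ≥ 6, a proper 7-coloring certainly exists.

Yes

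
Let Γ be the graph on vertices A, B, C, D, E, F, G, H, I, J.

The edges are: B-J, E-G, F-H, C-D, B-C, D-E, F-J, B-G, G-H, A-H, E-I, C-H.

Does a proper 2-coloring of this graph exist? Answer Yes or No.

The cycle C-D-E-G-B-C has odd length 5, so it cannot be 2-colored; at least 3 colors are needed.
So 2 colors are not enough.

No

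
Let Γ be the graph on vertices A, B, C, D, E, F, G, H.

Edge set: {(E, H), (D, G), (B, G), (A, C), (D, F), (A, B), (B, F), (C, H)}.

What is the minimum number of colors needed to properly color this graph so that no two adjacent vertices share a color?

A and B are adjacent, so at least 2 colors are needed.
One proper 2-coloring: A=2, B=1, C=1, D=1, E=1, F=2, G=2, H=2. No two adjacent vertices share a color.

2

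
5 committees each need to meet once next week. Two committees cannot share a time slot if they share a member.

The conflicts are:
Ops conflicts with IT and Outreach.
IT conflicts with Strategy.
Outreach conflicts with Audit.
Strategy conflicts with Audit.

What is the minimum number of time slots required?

The cycle Outreach-Ops-IT-Strategy-Audit-Outreach has odd length 5, so it cannot be 2-colored; at least 3 time slots are needed.
A valid assignment using 3 time slots: Ops=2, IT=1, Outreach=1, Strategy=2, Audit=3. Each listed conflict is separated.

3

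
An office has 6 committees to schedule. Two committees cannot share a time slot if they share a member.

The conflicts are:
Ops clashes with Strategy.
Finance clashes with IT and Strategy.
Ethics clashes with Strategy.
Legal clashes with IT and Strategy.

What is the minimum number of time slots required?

2

Ethics and Strategy conflict, so at least 2 time slots are needed.
A valid assignment using 2 time slots: Ops=2, Finance=2, Ethics=2, Legal=2, IT=1, Strategy=1. Each listed conflict is separated.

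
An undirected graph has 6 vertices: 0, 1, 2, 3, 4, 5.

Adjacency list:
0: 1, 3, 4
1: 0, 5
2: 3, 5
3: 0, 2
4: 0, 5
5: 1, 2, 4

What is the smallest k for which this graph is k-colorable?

The cycle 2-5-1-0-3-2 has odd length 5, so it cannot be 2-colored; at least 3 colors are needed.
A valid assignment using 3 colors: 0=a, 1=b, 2=b, 3=c, 4=b, 5=a. Every edge joins two different colors.

3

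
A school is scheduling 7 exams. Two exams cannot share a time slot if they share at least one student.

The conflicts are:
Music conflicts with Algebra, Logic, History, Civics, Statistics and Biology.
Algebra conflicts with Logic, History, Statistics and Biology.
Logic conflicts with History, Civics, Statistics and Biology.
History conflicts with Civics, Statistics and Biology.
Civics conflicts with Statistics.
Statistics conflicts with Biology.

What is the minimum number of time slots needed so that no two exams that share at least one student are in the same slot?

Music, Algebra, Logic, History, Statistics, Biology are mutually in conflict, so at least 6 time slots are needed.
A valid assignment using 6 time slots: Music=1, Algebra=5, Logic=2, History=4, Civics=5, Statistics=3, Biology=6. No two conflicting exams share a time slot.

6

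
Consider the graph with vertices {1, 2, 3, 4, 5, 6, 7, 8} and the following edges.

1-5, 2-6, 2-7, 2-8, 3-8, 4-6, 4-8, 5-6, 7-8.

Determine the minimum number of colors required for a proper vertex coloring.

3

2, 7, 8 are mutually adjacent, so at least 3 colors are needed.
3 colors suffice: color red → {1, 6, 8}; color blue → {2, 3, 4, 5}; color green → {7}. No two adjacent vertices share a color.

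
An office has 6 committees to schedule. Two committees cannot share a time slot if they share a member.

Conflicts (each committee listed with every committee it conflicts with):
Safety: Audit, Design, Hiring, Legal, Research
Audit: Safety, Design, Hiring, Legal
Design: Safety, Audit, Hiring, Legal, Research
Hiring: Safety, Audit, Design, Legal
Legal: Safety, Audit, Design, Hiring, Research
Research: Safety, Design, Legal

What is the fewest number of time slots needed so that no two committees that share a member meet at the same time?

Safety, Audit, Design, Hiring, Legal all conflict with each other, so at least 5 time slots are needed.
Using 5 time slots: Safety=1, Audit=5, Design=2, Hiring=4, Legal=3, Research=4. Each listed conflict is separated.

5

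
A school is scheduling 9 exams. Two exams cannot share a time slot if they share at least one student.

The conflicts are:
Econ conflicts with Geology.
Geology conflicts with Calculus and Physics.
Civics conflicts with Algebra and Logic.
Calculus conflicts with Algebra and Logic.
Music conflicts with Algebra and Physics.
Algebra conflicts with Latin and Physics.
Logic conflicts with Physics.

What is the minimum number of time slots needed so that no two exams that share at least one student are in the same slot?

Music, Algebra, Physics all conflict with each other, so at least 3 time slots are needed.
3 time slots suffice: time slot 1 → {Geology, Algebra, Logic}; time slot 2 → {Econ, Civics, Calculus, Latin, Physics}; time slot 3 → {Music}. No two conflicting exams share a time slot.

3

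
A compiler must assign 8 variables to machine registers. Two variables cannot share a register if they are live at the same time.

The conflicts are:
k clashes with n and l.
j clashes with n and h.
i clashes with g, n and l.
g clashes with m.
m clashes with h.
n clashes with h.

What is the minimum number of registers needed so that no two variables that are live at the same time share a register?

j, n, h pairwise conflict, so at least 3 registers are needed.
3 registers suffice: register 1 → {m, n, l}; register 2 → {k, i, h}; register 3 → {j, g}. Each listed conflict is separated.

3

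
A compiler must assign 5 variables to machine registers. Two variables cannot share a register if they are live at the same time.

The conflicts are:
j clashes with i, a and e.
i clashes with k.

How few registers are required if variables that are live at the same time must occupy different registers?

i and k conflict, so at least 2 registers are needed.
2 registers suffice: register 1 → {j, k}; register 2 → {i, a, e}. No two conflicting variables share a register.

2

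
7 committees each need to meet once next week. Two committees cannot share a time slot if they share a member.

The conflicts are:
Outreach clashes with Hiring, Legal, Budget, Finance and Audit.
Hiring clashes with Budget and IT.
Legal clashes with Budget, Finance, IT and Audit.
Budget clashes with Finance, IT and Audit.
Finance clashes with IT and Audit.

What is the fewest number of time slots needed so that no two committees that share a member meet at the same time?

5

Outreach, Legal, Budget, Finance, Audit all conflict with each other, so at least 5 time slots are needed.
5 time slots suffice: Outreach=2, Hiring=3, Legal=4, Budget=1, Finance=3, IT=2, Audit=5. No two conflicting committees share a time slot.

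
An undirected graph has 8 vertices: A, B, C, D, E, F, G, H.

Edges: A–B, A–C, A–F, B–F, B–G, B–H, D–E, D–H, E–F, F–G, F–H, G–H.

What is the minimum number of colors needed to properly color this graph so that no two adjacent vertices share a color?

B, F, G, H are mutually adjacent (a clique of size 4), so at least 4 colors are needed.
4 colors suffice: A=2, B=3, C=1, D=1, E=2, F=1, G=4, H=2. Each edge has distinct colors on its endpoints.

4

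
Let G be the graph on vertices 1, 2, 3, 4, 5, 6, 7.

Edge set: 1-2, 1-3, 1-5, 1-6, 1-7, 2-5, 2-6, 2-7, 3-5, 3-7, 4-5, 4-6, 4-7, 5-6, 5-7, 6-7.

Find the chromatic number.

1, 2, 5, 6, 7 form a clique, so at least 5 colors are needed.
5 colors suffice: color a → {7}; color b → {5}; color c → {3, 6}; color d → {1, 4}; color e → {2}. Each edge has distinct colors on its endpoints.

5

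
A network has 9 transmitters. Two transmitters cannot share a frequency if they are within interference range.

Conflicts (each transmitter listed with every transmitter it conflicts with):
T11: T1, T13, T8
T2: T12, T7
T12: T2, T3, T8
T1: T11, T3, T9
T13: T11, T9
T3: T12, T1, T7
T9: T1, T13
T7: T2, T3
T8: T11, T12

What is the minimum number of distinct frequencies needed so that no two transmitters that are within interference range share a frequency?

The cycle T3-T1-T11-T8-T12-T3 has odd length 5, so it cannot be 2-colored; at least 3 frequencies are needed.
A valid assignment using 3 frequencies: T11=2, T2=2, T12=1, T1=1, T13=1, T3=2, T9=2, T7=1, T8=3. No two conflicting transmitters share a frequency.

3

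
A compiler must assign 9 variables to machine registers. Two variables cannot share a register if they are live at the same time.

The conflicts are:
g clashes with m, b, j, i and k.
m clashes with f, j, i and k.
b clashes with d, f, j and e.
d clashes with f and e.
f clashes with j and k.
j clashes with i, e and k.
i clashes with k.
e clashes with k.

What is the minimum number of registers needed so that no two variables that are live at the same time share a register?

5

g, m, j, i, k all conflict with each other, so at least 5 registers are needed.
A valid assignment using 5 registers: g=3, m=4, b=2, d=1, f=3, j=1, i=5, e=3, k=2. No two conflicting variables share a register.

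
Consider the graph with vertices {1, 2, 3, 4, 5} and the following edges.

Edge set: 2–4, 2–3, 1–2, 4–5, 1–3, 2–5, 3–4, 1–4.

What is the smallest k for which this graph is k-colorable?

1, 2, 3, 4 are mutually adjacent (a clique of size 4), so at least 4 colors are needed.
4 colors suffice: color a → {4}; color b → {2}; color c → {3, 5}; color d → {1}. Each edge has distinct colors on its endpoints.

4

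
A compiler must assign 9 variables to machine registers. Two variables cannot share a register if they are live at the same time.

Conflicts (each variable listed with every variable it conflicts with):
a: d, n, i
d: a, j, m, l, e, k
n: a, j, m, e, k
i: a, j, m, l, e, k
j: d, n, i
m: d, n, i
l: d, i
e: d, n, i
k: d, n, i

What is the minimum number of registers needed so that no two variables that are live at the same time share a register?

a and d conflict, so at least 2 registers are needed.
2 registers suffice: register 1 → {d, n, i}; register 2 → {a, j, m, l, e, k}. Each listed conflict is separated.

2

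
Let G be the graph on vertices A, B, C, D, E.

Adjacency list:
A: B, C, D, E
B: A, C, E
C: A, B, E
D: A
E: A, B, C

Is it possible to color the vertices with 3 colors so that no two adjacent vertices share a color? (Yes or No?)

A, B, C, E form a clique, so at least 4 colors are needed.
So 3 colors are not enough.

No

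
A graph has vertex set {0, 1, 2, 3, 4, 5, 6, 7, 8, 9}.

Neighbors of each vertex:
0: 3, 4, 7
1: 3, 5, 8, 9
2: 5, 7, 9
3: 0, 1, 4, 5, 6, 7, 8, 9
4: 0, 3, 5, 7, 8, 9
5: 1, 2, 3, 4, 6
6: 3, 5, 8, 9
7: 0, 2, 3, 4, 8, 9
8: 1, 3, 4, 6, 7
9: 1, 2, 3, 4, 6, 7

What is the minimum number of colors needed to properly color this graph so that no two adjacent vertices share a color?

3, 4, 7, 9 form a clique, so at least 4 colors are needed.
4 colors suffice: color red → {2, 3}; color blue → {0, 5, 8, 9}; color green → {1, 4, 6}; color yellow → {7}. No two adjacent vertices share a color.

4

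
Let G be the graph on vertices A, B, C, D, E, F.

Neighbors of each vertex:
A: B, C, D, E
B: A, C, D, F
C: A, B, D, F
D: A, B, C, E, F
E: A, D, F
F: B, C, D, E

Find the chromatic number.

4

A, B, C, D are pairwise adjacent (a clique of size 4), so at least 4 colors are needed.
4 colors suffice: color red → {D}; color blue → {A, F}; color green → {B, E}; color yellow → {C}. Every edge joins two different colors.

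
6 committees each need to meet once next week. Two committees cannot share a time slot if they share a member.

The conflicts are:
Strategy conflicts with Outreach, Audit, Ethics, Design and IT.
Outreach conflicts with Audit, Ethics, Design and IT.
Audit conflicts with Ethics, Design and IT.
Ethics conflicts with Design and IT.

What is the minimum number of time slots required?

Strategy, Outreach, Audit, Ethics, IT all conflict with each other, so at least 5 time slots are needed.
A valid assignment using 5 time slots: Strategy=3, Outreach=2, Audit=4, Ethics=1, Design=5, IT=5. Every pair that conflicts lands in different time slots.

5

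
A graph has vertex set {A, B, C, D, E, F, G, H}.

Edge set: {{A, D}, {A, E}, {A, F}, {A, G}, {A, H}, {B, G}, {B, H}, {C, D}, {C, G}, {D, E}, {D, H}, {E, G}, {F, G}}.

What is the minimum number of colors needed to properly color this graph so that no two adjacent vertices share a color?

A, D, E are mutually adjacent, so at least 3 colors are needed.
3 colors suffice: color red → {A, B, C}; color blue → {D, G}; color green → {E, F, H}. Every edge joins two different colors.

3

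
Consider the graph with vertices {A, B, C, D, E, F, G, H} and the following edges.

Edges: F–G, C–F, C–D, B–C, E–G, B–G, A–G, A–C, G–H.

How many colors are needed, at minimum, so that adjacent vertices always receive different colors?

A and C are adjacent, so at least 2 colors are needed.
2 colors suffice: color red → {C, G}; color blue → {A, B, D, E, F, H}. Every edge joins two different colors.

2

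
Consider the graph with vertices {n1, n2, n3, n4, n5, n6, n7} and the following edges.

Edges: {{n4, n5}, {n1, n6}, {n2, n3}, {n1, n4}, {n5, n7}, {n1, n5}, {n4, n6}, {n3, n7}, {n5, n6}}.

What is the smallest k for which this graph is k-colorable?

n1, n4, n5, n6 form a clique, so at least 4 colors are needed.
4 colors suffice: n1=green, n2=blue, n3=red, n4=blue, n5=red, n6=yellow, n7=blue. Each edge has distinct colors on its endpoints.

4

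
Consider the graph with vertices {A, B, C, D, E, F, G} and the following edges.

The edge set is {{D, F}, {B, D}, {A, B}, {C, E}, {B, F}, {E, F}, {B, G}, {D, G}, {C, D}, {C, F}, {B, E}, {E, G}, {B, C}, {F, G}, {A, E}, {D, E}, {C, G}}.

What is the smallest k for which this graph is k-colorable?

B, C, D, E, F, G are mutually adjacent (a clique of size 6), so at least 6 colors are needed.
6 colors suffice: color 1 → {E}; color 2 → {B}; color 3 → {A, G}; color 4 → {F}; color 5 → {D}; color 6 → {C}. Every edge joins two different colors.

6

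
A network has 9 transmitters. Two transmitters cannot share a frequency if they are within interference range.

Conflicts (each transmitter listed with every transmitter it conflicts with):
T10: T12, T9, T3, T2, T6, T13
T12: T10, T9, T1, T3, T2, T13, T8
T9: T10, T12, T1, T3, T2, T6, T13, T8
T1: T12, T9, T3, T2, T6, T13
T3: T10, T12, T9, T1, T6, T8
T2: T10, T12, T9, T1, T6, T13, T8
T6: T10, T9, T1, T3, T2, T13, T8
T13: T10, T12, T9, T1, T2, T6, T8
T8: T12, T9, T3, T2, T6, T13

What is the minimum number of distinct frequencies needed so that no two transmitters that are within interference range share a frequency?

T9, T2, T6, T13, T8 are mutually in conflict, so at least 5 frequencies are needed.
A valid assignment using 5 frequencies: T10=5, T12=2, T9=1, T1=5, T3=3, T2=3, T6=2, T13=4, T8=5. Each listed conflict is separated.

5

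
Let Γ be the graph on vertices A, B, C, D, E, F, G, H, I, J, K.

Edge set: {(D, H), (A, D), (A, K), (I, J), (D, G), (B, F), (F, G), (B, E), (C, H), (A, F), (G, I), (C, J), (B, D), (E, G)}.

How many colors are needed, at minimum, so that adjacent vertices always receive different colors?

A and D are adjacent, so at least 2 colors are needed.
One proper 2-coloring: A=blue, B=blue, C=red, D=red, E=red, F=red, G=blue, H=blue, I=red, J=blue, K=red. No two adjacent vertices share a color.

2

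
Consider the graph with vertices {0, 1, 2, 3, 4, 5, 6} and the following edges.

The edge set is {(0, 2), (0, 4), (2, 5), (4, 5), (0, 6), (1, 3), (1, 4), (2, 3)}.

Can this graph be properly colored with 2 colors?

No

The cycle 2-3-1-4-0-2 has odd length 5, so it cannot be 2-colored; at least 3 colors are needed.
So 2 colors are not enough.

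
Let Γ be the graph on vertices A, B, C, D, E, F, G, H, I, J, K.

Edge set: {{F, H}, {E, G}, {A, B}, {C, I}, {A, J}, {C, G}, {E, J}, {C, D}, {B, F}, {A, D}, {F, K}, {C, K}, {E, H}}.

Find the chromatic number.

B and F are adjacent, so at least 2 colors are needed.
2 colors suffice: color 1 → {A, C, E, F}; color 2 → {B, D, G, H, I, J, K}. Every edge joins two different colors.

2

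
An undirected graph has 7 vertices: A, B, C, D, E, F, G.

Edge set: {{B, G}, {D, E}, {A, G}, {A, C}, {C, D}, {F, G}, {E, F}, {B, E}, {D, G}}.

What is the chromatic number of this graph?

2

C and D are adjacent, so at least 2 colors are needed.
2 colors suffice: color 1 → {C, E, G}; color 2 → {A, B, D, F}. Each edge has distinct colors on its endpoints.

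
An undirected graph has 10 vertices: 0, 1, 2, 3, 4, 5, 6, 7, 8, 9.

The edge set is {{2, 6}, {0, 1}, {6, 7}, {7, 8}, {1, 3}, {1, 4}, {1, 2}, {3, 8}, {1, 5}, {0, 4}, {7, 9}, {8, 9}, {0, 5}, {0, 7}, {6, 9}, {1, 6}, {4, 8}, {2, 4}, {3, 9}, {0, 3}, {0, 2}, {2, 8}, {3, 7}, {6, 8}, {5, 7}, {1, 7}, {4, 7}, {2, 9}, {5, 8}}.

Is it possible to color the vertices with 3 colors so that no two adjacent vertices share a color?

2, 6, 8, 9 form a clique, so at least 4 colors are needed.
So 3 colors are not enough.

No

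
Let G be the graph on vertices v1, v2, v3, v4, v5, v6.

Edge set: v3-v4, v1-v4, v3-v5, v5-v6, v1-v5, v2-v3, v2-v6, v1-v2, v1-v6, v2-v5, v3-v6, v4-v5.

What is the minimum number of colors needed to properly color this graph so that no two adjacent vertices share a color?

4

v1, v2, v5, v6 form a clique, so at least 4 colors are needed.
4 colors suffice: color 1 → {v5}; color 2 → {v4, v6}; color 3 → {v1, v3}; color 4 → {v2}. Each edge has distinct colors on its endpoints.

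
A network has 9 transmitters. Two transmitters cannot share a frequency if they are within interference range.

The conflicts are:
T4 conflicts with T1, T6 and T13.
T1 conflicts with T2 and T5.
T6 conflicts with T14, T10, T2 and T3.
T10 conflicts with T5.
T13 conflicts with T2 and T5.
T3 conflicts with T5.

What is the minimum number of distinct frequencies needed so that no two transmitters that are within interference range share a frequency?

3

The cycle T13-T5-T3-T6-T4-T13 has odd length 5, so it cannot be 2-colored; at least 3 frequencies are needed.
3 frequencies suffice: frequency 1 → {T6, T5}; frequency 2 → {T4, T14, T10, T2, T3}; frequency 3 → {T1, T13}. No two conflicting transmitters share a frequency.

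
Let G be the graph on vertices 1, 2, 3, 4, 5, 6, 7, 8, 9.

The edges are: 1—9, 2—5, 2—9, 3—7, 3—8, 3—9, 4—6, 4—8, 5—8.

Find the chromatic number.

The cycle 3-8-5-2-9-3 has odd length 5, so it cannot be 2-colored; at least 3 colors are needed.
3 colors suffice: color a → {6, 7, 8, 9}; color b → {1, 3, 4, 5}; color c → {2}. No two adjacent vertices share a color.

3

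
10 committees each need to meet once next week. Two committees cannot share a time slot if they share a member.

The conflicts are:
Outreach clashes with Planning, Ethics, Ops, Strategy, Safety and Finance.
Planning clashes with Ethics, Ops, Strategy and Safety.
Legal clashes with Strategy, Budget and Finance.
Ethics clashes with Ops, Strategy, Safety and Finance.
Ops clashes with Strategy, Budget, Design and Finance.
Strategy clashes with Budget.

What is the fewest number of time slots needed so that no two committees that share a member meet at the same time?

5

Outreach, Planning, Ethics, Ops, Strategy pairwise conflict, so at least 5 time slots are needed.
5 time slots suffice: time slot 1 → {Legal, Ops, Safety}; time slot 2 → {Ethics, Budget, Design}; time slot 3 → {Outreach}; time slot 4 → {Strategy, Finance}; time slot 5 → {Planning}. Every pair that conflicts lands in different time slots.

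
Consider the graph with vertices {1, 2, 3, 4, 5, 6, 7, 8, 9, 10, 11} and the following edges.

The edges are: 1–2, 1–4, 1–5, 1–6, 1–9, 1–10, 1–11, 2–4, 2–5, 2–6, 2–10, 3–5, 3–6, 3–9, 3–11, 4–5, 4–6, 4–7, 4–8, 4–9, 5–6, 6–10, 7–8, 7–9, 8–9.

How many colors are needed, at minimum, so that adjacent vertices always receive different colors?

1, 2, 4, 5, 6 form a clique, so at least 5 colors are needed.
One proper 5-coloring: 1=a, 2=d, 3=a, 4=b, 5=e, 6=c, 7=a, 8=d, 9=c, 10=b, 11=b. Each edge has distinct colors on its endpoints.

5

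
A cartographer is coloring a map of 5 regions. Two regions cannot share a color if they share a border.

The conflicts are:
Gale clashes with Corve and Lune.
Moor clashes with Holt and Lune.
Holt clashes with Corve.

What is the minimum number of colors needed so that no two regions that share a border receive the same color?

The cycle Holt-Moor-Lune-Gale-Corve-Holt has odd length 5, so it cannot be 2-colored; at least 3 colors are needed.
One proper 3-coloring: Gale=2, Moor=3, Holt=2, Corve=1, Lune=1. Every pair that conflicts lands in different colors.

3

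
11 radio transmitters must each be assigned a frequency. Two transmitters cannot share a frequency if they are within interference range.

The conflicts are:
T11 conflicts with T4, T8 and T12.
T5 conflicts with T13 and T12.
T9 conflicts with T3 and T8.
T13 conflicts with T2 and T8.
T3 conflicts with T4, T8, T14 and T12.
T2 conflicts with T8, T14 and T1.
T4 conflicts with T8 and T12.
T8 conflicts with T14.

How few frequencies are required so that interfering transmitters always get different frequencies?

T3, T8, T14 pairwise conflict, so at least 3 frequencies are needed.
3 frequencies suffice: T11=2, T5=2, T9=3, T13=3, T3=2, T2=2, T4=3, T8=1, T14=3, T1=1, T12=1. Each listed conflict is separated.

3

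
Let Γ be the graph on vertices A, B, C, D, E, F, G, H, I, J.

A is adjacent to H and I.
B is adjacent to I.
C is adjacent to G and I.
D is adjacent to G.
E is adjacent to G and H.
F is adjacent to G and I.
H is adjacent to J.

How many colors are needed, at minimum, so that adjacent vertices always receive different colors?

H and J are adjacent, so at least 2 colors are needed.
A valid assignment using 2 colors: A=2, B=2, C=2, D=2, E=2, F=2, G=1, H=1, I=1, J=2. No two adjacent vertices share a color.

2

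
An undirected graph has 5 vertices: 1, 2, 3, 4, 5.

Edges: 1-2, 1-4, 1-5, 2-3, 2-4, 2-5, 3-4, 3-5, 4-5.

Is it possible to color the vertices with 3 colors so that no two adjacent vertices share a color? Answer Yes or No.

2, 3, 4, 5 are mutually adjacent (a clique of size 4), so at least 4 colors are needed.
So 3 colors are not enough.

No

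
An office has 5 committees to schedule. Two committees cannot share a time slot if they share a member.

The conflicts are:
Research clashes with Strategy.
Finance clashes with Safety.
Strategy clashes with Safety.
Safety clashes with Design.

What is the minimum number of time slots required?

Finance and Safety conflict, so at least 2 time slots are needed.
2 time slots suffice: time slot 1 → {Research, Safety}; time slot 2 → {Finance, Strategy, Design}. Each listed conflict is separated.

2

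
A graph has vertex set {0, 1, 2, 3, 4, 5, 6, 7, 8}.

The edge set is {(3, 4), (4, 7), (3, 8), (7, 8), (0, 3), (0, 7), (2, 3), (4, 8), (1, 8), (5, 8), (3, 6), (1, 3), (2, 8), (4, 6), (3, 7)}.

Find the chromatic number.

4

3, 4, 7, 8 form a clique, so at least 4 colors are needed.
4 colors suffice: 0=blue, 1=green, 2=green, 3=red, 4=green, 5=red, 6=blue, 7=yellow, 8=blue. Each edge has distinct colors on its endpoints.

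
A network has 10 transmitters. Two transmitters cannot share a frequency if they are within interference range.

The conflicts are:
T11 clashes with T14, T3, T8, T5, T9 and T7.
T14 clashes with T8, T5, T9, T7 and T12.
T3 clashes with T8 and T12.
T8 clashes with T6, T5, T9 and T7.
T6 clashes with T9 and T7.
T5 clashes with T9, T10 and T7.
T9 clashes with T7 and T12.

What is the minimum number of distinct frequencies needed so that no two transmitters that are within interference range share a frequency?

6

T11, T14, T8, T5, T9, T7 pairwise conflict, so at least 6 frequencies are needed.
6 frequencies suffice: frequency 1 → {T8, T10, T12}; frequency 2 → {T3, T9}; frequency 3 → {T7}; frequency 4 → {T11, T6}; frequency 5 → {T14}; frequency 6 → {T5}. Every pair that conflicts lands in different frequencies.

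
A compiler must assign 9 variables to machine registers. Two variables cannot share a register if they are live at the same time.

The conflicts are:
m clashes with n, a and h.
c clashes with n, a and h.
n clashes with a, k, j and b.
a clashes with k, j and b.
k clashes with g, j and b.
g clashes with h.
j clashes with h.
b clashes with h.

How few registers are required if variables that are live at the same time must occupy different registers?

n, a, k, j are mutually in conflict, so at least 4 registers are needed.
4 registers suffice: m=3, c=3, n=2, a=1, k=3, g=2, j=4, b=4, h=1. Each listed conflict is separated.

4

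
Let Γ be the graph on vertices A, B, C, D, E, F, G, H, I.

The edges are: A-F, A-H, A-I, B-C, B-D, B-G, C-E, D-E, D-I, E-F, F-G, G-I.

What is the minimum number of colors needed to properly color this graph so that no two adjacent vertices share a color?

3

The cycle D-I-G-F-E-D has odd length 5, so it cannot be 2-colored; at least 3 colors are needed.
3 colors suffice: color 1 → {A, C, D, G}; color 2 → {B, E, H, I}; color 3 → {F}. Each edge has distinct colors on its endpoints.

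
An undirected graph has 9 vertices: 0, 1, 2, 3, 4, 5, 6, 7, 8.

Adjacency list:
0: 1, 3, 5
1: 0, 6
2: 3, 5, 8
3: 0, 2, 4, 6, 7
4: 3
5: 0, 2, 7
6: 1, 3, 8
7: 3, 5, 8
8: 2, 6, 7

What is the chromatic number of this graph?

3 and 4 are adjacent, so at least 2 colors are needed.
One proper 2-coloring: 0=b, 1=a, 2=b, 3=a, 4=b, 5=a, 6=b, 7=b, 8=a. Each edge has distinct colors on its endpoints.

2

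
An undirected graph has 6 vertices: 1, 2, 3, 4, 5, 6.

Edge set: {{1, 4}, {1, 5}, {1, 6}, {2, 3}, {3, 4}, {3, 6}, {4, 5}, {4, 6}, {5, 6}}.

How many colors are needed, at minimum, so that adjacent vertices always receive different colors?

1, 4, 5, 6 are mutually adjacent (a clique of size 4), so at least 4 colors are needed.
4 colors suffice: color a → {2, 6}; color b → {4}; color c → {3, 5}; color d → {1}. No two adjacent vertices share a color.

4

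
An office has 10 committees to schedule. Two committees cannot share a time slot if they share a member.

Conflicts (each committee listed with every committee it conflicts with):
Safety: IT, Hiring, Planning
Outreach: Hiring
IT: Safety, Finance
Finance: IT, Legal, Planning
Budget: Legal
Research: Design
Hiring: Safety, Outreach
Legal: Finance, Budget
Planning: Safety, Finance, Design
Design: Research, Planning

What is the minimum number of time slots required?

Finance and Planning conflict, so at least 2 time slots are needed.
2 time slots suffice: time slot 1 → {Safety, Outreach, Finance, Budget, Design}; time slot 2 → {IT, Research, Hiring, Legal, Planning}. No two conflicting committees share a time slot.

2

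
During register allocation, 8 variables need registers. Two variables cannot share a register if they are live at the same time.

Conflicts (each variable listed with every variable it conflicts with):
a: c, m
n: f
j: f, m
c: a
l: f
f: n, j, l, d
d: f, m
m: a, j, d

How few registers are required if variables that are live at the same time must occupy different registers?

f and d conflict, so at least 2 registers are needed.
2 registers suffice: register 1 → {c, f, m}; register 2 → {a, n, j, l, d}. Every pair that conflicts lands in different registers.

2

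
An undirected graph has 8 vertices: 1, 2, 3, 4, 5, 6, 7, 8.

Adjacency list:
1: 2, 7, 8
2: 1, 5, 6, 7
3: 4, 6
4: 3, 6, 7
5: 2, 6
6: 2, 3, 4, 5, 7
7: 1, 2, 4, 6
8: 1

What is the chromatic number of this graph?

4, 6, 7 are pairwise adjacent, so at least 3 colors are needed.
One proper 3-coloring: 1=red, 2=green, 3=blue, 4=green, 5=blue, 6=red, 7=blue, 8=blue. Every edge joins two different colors.

3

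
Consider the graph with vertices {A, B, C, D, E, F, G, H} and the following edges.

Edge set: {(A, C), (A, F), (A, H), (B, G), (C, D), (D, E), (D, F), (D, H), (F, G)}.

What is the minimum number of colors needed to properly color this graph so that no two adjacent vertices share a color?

D and E are adjacent, so at least 2 colors are needed.
2 colors suffice: color red → {A, D, G}; color blue → {B, C, E, F, H}. No two adjacent vertices share a color.

2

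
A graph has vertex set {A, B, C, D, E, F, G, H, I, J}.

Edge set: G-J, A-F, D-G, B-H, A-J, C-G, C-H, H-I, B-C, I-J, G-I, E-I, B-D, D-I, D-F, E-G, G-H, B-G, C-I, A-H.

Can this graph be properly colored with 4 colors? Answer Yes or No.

The chromatic number is 4. C, G, H, I are pairwise adjacent (a clique of size 4), so at least 4 colors are needed.
A valid assignment using 4 colors: A=1, B=2, C=4, D=3, E=3, F=2, G=1, H=3, I=2, J=3.
That is already a proper 4-coloring.

Yes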